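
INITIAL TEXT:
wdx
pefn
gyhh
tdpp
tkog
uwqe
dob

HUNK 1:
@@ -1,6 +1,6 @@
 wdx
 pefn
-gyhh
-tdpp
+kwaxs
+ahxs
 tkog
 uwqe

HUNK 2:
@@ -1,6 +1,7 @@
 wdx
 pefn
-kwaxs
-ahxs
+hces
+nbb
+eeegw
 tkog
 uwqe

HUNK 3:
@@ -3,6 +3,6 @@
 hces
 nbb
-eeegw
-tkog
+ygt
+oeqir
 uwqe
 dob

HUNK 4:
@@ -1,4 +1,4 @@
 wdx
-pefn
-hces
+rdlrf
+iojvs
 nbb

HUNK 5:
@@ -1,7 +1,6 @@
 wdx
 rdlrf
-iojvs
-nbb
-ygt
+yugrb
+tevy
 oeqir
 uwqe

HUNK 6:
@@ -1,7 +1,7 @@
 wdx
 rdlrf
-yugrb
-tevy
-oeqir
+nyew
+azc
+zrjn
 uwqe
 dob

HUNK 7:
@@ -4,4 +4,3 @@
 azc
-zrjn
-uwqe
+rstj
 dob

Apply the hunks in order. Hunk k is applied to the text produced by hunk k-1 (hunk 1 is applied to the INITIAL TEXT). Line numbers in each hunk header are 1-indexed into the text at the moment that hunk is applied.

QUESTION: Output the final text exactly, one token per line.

Answer: wdx
rdlrf
nyew
azc
rstj
dob

Derivation:
Hunk 1: at line 1 remove [gyhh,tdpp] add [kwaxs,ahxs] -> 7 lines: wdx pefn kwaxs ahxs tkog uwqe dob
Hunk 2: at line 1 remove [kwaxs,ahxs] add [hces,nbb,eeegw] -> 8 lines: wdx pefn hces nbb eeegw tkog uwqe dob
Hunk 3: at line 3 remove [eeegw,tkog] add [ygt,oeqir] -> 8 lines: wdx pefn hces nbb ygt oeqir uwqe dob
Hunk 4: at line 1 remove [pefn,hces] add [rdlrf,iojvs] -> 8 lines: wdx rdlrf iojvs nbb ygt oeqir uwqe dob
Hunk 5: at line 1 remove [iojvs,nbb,ygt] add [yugrb,tevy] -> 7 lines: wdx rdlrf yugrb tevy oeqir uwqe dob
Hunk 6: at line 1 remove [yugrb,tevy,oeqir] add [nyew,azc,zrjn] -> 7 lines: wdx rdlrf nyew azc zrjn uwqe dob
Hunk 7: at line 4 remove [zrjn,uwqe] add [rstj] -> 6 lines: wdx rdlrf nyew azc rstj dob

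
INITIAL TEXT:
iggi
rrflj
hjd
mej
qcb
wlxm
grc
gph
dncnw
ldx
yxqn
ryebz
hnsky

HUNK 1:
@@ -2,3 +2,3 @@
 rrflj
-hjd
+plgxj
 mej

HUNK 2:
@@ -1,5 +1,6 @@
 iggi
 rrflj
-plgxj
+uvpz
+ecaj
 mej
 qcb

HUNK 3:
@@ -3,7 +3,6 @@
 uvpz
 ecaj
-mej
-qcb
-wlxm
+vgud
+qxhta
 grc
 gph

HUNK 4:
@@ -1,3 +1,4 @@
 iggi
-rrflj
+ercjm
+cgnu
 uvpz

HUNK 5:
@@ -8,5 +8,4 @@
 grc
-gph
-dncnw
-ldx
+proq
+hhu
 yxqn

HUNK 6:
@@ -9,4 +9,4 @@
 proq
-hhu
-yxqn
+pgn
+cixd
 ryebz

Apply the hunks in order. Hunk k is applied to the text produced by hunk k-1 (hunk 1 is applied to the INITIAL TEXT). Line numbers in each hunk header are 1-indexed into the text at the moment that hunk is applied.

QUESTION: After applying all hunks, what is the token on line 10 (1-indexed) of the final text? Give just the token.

Answer: pgn

Derivation:
Hunk 1: at line 2 remove [hjd] add [plgxj] -> 13 lines: iggi rrflj plgxj mej qcb wlxm grc gph dncnw ldx yxqn ryebz hnsky
Hunk 2: at line 1 remove [plgxj] add [uvpz,ecaj] -> 14 lines: iggi rrflj uvpz ecaj mej qcb wlxm grc gph dncnw ldx yxqn ryebz hnsky
Hunk 3: at line 3 remove [mej,qcb,wlxm] add [vgud,qxhta] -> 13 lines: iggi rrflj uvpz ecaj vgud qxhta grc gph dncnw ldx yxqn ryebz hnsky
Hunk 4: at line 1 remove [rrflj] add [ercjm,cgnu] -> 14 lines: iggi ercjm cgnu uvpz ecaj vgud qxhta grc gph dncnw ldx yxqn ryebz hnsky
Hunk 5: at line 8 remove [gph,dncnw,ldx] add [proq,hhu] -> 13 lines: iggi ercjm cgnu uvpz ecaj vgud qxhta grc proq hhu yxqn ryebz hnsky
Hunk 6: at line 9 remove [hhu,yxqn] add [pgn,cixd] -> 13 lines: iggi ercjm cgnu uvpz ecaj vgud qxhta grc proq pgn cixd ryebz hnsky
Final line 10: pgn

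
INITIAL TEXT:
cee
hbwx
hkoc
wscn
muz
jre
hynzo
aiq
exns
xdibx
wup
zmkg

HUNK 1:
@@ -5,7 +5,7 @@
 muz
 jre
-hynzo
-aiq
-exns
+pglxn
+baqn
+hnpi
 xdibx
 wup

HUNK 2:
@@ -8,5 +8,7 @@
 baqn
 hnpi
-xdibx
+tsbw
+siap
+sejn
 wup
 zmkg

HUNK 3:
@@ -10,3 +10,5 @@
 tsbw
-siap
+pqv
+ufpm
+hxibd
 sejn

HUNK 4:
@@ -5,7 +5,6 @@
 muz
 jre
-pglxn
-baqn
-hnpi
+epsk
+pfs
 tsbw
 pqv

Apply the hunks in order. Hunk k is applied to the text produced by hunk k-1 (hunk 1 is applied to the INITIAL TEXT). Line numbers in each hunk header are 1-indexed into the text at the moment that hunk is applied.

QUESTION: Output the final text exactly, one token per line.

Answer: cee
hbwx
hkoc
wscn
muz
jre
epsk
pfs
tsbw
pqv
ufpm
hxibd
sejn
wup
zmkg

Derivation:
Hunk 1: at line 5 remove [hynzo,aiq,exns] add [pglxn,baqn,hnpi] -> 12 lines: cee hbwx hkoc wscn muz jre pglxn baqn hnpi xdibx wup zmkg
Hunk 2: at line 8 remove [xdibx] add [tsbw,siap,sejn] -> 14 lines: cee hbwx hkoc wscn muz jre pglxn baqn hnpi tsbw siap sejn wup zmkg
Hunk 3: at line 10 remove [siap] add [pqv,ufpm,hxibd] -> 16 lines: cee hbwx hkoc wscn muz jre pglxn baqn hnpi tsbw pqv ufpm hxibd sejn wup zmkg
Hunk 4: at line 5 remove [pglxn,baqn,hnpi] add [epsk,pfs] -> 15 lines: cee hbwx hkoc wscn muz jre epsk pfs tsbw pqv ufpm hxibd sejn wup zmkg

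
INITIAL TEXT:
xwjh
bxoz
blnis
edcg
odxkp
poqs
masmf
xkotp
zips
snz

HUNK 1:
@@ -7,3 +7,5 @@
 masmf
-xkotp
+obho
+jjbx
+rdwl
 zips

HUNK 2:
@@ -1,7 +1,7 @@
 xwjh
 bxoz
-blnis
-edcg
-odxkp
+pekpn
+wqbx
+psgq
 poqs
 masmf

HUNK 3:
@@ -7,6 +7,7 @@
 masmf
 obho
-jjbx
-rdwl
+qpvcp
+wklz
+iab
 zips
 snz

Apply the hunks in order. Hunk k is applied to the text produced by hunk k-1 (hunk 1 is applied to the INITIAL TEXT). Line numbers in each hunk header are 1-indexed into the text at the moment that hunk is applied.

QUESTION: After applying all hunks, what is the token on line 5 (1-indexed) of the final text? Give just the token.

Hunk 1: at line 7 remove [xkotp] add [obho,jjbx,rdwl] -> 12 lines: xwjh bxoz blnis edcg odxkp poqs masmf obho jjbx rdwl zips snz
Hunk 2: at line 1 remove [blnis,edcg,odxkp] add [pekpn,wqbx,psgq] -> 12 lines: xwjh bxoz pekpn wqbx psgq poqs masmf obho jjbx rdwl zips snz
Hunk 3: at line 7 remove [jjbx,rdwl] add [qpvcp,wklz,iab] -> 13 lines: xwjh bxoz pekpn wqbx psgq poqs masmf obho qpvcp wklz iab zips snz
Final line 5: psgq

Answer: psgq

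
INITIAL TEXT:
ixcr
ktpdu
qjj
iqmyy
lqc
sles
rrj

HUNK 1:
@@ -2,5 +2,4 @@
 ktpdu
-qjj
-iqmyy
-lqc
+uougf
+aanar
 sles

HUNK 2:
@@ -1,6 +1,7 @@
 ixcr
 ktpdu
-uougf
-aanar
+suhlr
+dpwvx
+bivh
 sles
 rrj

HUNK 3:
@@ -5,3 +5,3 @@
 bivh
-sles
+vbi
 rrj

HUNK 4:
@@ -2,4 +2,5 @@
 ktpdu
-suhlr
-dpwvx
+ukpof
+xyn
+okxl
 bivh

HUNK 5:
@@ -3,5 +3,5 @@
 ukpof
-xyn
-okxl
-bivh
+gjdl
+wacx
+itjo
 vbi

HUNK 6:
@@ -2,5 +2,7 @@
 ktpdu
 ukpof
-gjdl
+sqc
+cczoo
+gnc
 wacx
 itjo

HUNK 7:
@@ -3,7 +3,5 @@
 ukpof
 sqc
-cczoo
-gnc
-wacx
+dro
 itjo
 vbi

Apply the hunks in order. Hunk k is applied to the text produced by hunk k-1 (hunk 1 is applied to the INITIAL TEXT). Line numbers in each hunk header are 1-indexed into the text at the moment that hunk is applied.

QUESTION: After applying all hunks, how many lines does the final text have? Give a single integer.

Hunk 1: at line 2 remove [qjj,iqmyy,lqc] add [uougf,aanar] -> 6 lines: ixcr ktpdu uougf aanar sles rrj
Hunk 2: at line 1 remove [uougf,aanar] add [suhlr,dpwvx,bivh] -> 7 lines: ixcr ktpdu suhlr dpwvx bivh sles rrj
Hunk 3: at line 5 remove [sles] add [vbi] -> 7 lines: ixcr ktpdu suhlr dpwvx bivh vbi rrj
Hunk 4: at line 2 remove [suhlr,dpwvx] add [ukpof,xyn,okxl] -> 8 lines: ixcr ktpdu ukpof xyn okxl bivh vbi rrj
Hunk 5: at line 3 remove [xyn,okxl,bivh] add [gjdl,wacx,itjo] -> 8 lines: ixcr ktpdu ukpof gjdl wacx itjo vbi rrj
Hunk 6: at line 2 remove [gjdl] add [sqc,cczoo,gnc] -> 10 lines: ixcr ktpdu ukpof sqc cczoo gnc wacx itjo vbi rrj
Hunk 7: at line 3 remove [cczoo,gnc,wacx] add [dro] -> 8 lines: ixcr ktpdu ukpof sqc dro itjo vbi rrj
Final line count: 8

Answer: 8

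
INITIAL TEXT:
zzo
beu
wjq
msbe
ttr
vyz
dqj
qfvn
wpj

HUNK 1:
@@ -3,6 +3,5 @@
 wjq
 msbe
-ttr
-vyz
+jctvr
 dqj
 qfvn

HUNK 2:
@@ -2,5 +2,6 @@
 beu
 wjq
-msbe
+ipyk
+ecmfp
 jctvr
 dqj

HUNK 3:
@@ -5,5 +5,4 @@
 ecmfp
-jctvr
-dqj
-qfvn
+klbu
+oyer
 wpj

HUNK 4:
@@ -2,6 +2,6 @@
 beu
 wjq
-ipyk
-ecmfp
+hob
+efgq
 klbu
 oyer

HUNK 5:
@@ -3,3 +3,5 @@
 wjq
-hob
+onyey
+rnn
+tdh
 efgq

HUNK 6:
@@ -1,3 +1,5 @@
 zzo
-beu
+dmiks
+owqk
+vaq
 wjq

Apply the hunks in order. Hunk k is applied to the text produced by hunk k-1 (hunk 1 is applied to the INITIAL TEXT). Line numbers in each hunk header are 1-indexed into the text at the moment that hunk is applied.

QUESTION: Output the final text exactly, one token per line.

Answer: zzo
dmiks
owqk
vaq
wjq
onyey
rnn
tdh
efgq
klbu
oyer
wpj

Derivation:
Hunk 1: at line 3 remove [ttr,vyz] add [jctvr] -> 8 lines: zzo beu wjq msbe jctvr dqj qfvn wpj
Hunk 2: at line 2 remove [msbe] add [ipyk,ecmfp] -> 9 lines: zzo beu wjq ipyk ecmfp jctvr dqj qfvn wpj
Hunk 3: at line 5 remove [jctvr,dqj,qfvn] add [klbu,oyer] -> 8 lines: zzo beu wjq ipyk ecmfp klbu oyer wpj
Hunk 4: at line 2 remove [ipyk,ecmfp] add [hob,efgq] -> 8 lines: zzo beu wjq hob efgq klbu oyer wpj
Hunk 5: at line 3 remove [hob] add [onyey,rnn,tdh] -> 10 lines: zzo beu wjq onyey rnn tdh efgq klbu oyer wpj
Hunk 6: at line 1 remove [beu] add [dmiks,owqk,vaq] -> 12 lines: zzo dmiks owqk vaq wjq onyey rnn tdh efgq klbu oyer wpj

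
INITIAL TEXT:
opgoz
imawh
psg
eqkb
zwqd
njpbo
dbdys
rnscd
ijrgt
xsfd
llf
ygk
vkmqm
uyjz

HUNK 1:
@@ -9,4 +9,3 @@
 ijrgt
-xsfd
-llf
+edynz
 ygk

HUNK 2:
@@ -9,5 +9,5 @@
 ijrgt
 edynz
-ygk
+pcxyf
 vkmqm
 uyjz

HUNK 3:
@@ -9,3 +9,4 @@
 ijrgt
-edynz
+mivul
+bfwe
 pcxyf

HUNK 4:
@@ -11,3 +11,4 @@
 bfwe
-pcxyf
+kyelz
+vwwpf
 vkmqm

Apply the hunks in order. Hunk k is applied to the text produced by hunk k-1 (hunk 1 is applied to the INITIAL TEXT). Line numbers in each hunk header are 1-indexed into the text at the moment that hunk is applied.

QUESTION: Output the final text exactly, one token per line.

Answer: opgoz
imawh
psg
eqkb
zwqd
njpbo
dbdys
rnscd
ijrgt
mivul
bfwe
kyelz
vwwpf
vkmqm
uyjz

Derivation:
Hunk 1: at line 9 remove [xsfd,llf] add [edynz] -> 13 lines: opgoz imawh psg eqkb zwqd njpbo dbdys rnscd ijrgt edynz ygk vkmqm uyjz
Hunk 2: at line 9 remove [ygk] add [pcxyf] -> 13 lines: opgoz imawh psg eqkb zwqd njpbo dbdys rnscd ijrgt edynz pcxyf vkmqm uyjz
Hunk 3: at line 9 remove [edynz] add [mivul,bfwe] -> 14 lines: opgoz imawh psg eqkb zwqd njpbo dbdys rnscd ijrgt mivul bfwe pcxyf vkmqm uyjz
Hunk 4: at line 11 remove [pcxyf] add [kyelz,vwwpf] -> 15 lines: opgoz imawh psg eqkb zwqd njpbo dbdys rnscd ijrgt mivul bfwe kyelz vwwpf vkmqm uyjz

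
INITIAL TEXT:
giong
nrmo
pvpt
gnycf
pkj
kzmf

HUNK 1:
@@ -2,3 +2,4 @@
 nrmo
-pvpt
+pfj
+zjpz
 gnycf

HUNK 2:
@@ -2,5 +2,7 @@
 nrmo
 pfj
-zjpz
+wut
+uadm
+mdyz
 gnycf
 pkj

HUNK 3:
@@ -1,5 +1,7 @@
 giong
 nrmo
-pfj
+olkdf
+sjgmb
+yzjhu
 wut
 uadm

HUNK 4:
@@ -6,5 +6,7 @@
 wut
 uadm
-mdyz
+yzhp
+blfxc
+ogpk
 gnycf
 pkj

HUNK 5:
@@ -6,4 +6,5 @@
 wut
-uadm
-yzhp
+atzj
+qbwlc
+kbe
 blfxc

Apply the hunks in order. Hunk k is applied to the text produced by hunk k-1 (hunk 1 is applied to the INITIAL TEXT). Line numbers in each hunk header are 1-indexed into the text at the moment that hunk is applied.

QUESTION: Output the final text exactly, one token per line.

Answer: giong
nrmo
olkdf
sjgmb
yzjhu
wut
atzj
qbwlc
kbe
blfxc
ogpk
gnycf
pkj
kzmf

Derivation:
Hunk 1: at line 2 remove [pvpt] add [pfj,zjpz] -> 7 lines: giong nrmo pfj zjpz gnycf pkj kzmf
Hunk 2: at line 2 remove [zjpz] add [wut,uadm,mdyz] -> 9 lines: giong nrmo pfj wut uadm mdyz gnycf pkj kzmf
Hunk 3: at line 1 remove [pfj] add [olkdf,sjgmb,yzjhu] -> 11 lines: giong nrmo olkdf sjgmb yzjhu wut uadm mdyz gnycf pkj kzmf
Hunk 4: at line 6 remove [mdyz] add [yzhp,blfxc,ogpk] -> 13 lines: giong nrmo olkdf sjgmb yzjhu wut uadm yzhp blfxc ogpk gnycf pkj kzmf
Hunk 5: at line 6 remove [uadm,yzhp] add [atzj,qbwlc,kbe] -> 14 lines: giong nrmo olkdf sjgmb yzjhu wut atzj qbwlc kbe blfxc ogpk gnycf pkj kzmf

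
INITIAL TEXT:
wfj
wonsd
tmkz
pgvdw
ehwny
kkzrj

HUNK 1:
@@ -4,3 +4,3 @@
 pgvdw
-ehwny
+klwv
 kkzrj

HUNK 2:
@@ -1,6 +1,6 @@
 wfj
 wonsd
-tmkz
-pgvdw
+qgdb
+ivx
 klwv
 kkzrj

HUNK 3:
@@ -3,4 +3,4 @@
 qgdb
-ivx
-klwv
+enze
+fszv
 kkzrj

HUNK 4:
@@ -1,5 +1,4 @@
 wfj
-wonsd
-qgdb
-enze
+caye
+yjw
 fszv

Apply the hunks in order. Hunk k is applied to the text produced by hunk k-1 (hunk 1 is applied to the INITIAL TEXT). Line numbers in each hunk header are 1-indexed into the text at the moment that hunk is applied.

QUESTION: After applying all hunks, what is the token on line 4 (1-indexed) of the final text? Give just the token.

Hunk 1: at line 4 remove [ehwny] add [klwv] -> 6 lines: wfj wonsd tmkz pgvdw klwv kkzrj
Hunk 2: at line 1 remove [tmkz,pgvdw] add [qgdb,ivx] -> 6 lines: wfj wonsd qgdb ivx klwv kkzrj
Hunk 3: at line 3 remove [ivx,klwv] add [enze,fszv] -> 6 lines: wfj wonsd qgdb enze fszv kkzrj
Hunk 4: at line 1 remove [wonsd,qgdb,enze] add [caye,yjw] -> 5 lines: wfj caye yjw fszv kkzrj
Final line 4: fszv

Answer: fszv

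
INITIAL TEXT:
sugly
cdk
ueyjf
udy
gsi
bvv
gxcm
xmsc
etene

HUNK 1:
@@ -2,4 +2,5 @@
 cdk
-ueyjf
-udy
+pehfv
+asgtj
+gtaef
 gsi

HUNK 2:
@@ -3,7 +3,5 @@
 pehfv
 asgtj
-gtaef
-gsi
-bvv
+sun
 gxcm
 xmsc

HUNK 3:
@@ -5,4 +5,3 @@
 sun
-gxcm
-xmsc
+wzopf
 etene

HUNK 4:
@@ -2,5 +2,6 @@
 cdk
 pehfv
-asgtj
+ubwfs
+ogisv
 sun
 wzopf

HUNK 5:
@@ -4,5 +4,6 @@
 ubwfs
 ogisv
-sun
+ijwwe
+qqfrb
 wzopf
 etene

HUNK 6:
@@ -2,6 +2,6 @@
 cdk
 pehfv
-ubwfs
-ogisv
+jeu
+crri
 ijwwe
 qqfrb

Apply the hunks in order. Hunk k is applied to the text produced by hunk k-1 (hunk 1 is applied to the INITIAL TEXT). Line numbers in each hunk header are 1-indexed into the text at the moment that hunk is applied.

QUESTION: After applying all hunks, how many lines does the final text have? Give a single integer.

Hunk 1: at line 2 remove [ueyjf,udy] add [pehfv,asgtj,gtaef] -> 10 lines: sugly cdk pehfv asgtj gtaef gsi bvv gxcm xmsc etene
Hunk 2: at line 3 remove [gtaef,gsi,bvv] add [sun] -> 8 lines: sugly cdk pehfv asgtj sun gxcm xmsc etene
Hunk 3: at line 5 remove [gxcm,xmsc] add [wzopf] -> 7 lines: sugly cdk pehfv asgtj sun wzopf etene
Hunk 4: at line 2 remove [asgtj] add [ubwfs,ogisv] -> 8 lines: sugly cdk pehfv ubwfs ogisv sun wzopf etene
Hunk 5: at line 4 remove [sun] add [ijwwe,qqfrb] -> 9 lines: sugly cdk pehfv ubwfs ogisv ijwwe qqfrb wzopf etene
Hunk 6: at line 2 remove [ubwfs,ogisv] add [jeu,crri] -> 9 lines: sugly cdk pehfv jeu crri ijwwe qqfrb wzopf etene
Final line count: 9

Answer: 9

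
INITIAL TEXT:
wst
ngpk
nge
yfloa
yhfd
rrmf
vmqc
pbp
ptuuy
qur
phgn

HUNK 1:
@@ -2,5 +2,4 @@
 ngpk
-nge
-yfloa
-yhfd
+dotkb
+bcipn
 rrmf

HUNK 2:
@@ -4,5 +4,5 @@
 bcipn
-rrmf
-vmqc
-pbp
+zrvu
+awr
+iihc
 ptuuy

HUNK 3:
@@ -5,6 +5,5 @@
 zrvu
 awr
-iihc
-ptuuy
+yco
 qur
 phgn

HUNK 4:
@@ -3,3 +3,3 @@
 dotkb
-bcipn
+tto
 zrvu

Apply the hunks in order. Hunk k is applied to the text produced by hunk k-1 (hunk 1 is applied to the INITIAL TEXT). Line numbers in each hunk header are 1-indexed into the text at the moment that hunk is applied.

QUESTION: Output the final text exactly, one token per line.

Answer: wst
ngpk
dotkb
tto
zrvu
awr
yco
qur
phgn

Derivation:
Hunk 1: at line 2 remove [nge,yfloa,yhfd] add [dotkb,bcipn] -> 10 lines: wst ngpk dotkb bcipn rrmf vmqc pbp ptuuy qur phgn
Hunk 2: at line 4 remove [rrmf,vmqc,pbp] add [zrvu,awr,iihc] -> 10 lines: wst ngpk dotkb bcipn zrvu awr iihc ptuuy qur phgn
Hunk 3: at line 5 remove [iihc,ptuuy] add [yco] -> 9 lines: wst ngpk dotkb bcipn zrvu awr yco qur phgn
Hunk 4: at line 3 remove [bcipn] add [tto] -> 9 lines: wst ngpk dotkb tto zrvu awr yco qur phgn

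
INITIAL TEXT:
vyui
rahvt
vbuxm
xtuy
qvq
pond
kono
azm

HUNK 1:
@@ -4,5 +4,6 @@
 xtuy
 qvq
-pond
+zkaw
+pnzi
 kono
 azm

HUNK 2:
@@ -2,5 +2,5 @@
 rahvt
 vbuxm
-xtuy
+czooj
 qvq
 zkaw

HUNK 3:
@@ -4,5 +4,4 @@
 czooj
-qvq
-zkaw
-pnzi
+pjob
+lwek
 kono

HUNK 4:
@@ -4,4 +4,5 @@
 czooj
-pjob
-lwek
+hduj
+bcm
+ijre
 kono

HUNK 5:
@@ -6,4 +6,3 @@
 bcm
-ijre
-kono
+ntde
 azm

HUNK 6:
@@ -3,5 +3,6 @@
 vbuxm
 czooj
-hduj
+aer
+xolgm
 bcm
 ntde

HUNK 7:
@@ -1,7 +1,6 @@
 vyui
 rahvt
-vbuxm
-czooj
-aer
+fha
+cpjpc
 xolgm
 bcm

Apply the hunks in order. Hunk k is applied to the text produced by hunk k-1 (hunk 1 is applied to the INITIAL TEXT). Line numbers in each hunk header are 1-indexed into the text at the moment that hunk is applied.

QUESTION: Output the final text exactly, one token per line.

Answer: vyui
rahvt
fha
cpjpc
xolgm
bcm
ntde
azm

Derivation:
Hunk 1: at line 4 remove [pond] add [zkaw,pnzi] -> 9 lines: vyui rahvt vbuxm xtuy qvq zkaw pnzi kono azm
Hunk 2: at line 2 remove [xtuy] add [czooj] -> 9 lines: vyui rahvt vbuxm czooj qvq zkaw pnzi kono azm
Hunk 3: at line 4 remove [qvq,zkaw,pnzi] add [pjob,lwek] -> 8 lines: vyui rahvt vbuxm czooj pjob lwek kono azm
Hunk 4: at line 4 remove [pjob,lwek] add [hduj,bcm,ijre] -> 9 lines: vyui rahvt vbuxm czooj hduj bcm ijre kono azm
Hunk 5: at line 6 remove [ijre,kono] add [ntde] -> 8 lines: vyui rahvt vbuxm czooj hduj bcm ntde azm
Hunk 6: at line 3 remove [hduj] add [aer,xolgm] -> 9 lines: vyui rahvt vbuxm czooj aer xolgm bcm ntde azm
Hunk 7: at line 1 remove [vbuxm,czooj,aer] add [fha,cpjpc] -> 8 lines: vyui rahvt fha cpjpc xolgm bcm ntde azm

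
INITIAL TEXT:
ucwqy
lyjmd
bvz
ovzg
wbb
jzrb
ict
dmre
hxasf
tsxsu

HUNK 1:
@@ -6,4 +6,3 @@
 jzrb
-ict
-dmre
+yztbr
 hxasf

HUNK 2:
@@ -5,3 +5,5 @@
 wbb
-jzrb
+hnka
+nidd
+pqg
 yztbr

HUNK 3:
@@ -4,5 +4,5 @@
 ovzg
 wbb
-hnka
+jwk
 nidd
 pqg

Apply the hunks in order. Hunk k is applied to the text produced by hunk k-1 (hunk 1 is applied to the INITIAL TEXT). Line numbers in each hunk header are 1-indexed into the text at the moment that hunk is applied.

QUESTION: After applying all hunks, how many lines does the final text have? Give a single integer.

Hunk 1: at line 6 remove [ict,dmre] add [yztbr] -> 9 lines: ucwqy lyjmd bvz ovzg wbb jzrb yztbr hxasf tsxsu
Hunk 2: at line 5 remove [jzrb] add [hnka,nidd,pqg] -> 11 lines: ucwqy lyjmd bvz ovzg wbb hnka nidd pqg yztbr hxasf tsxsu
Hunk 3: at line 4 remove [hnka] add [jwk] -> 11 lines: ucwqy lyjmd bvz ovzg wbb jwk nidd pqg yztbr hxasf tsxsu
Final line count: 11

Answer: 11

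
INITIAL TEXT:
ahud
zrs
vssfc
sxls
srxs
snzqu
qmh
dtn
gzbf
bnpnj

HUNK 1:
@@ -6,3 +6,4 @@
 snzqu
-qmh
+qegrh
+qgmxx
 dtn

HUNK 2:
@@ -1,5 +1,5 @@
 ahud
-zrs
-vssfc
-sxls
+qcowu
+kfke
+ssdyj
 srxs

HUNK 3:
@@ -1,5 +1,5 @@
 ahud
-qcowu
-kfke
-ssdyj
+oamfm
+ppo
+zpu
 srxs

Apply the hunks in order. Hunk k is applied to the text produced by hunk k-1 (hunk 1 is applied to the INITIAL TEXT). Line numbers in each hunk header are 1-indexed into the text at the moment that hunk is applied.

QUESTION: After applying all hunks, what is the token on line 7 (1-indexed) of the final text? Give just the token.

Hunk 1: at line 6 remove [qmh] add [qegrh,qgmxx] -> 11 lines: ahud zrs vssfc sxls srxs snzqu qegrh qgmxx dtn gzbf bnpnj
Hunk 2: at line 1 remove [zrs,vssfc,sxls] add [qcowu,kfke,ssdyj] -> 11 lines: ahud qcowu kfke ssdyj srxs snzqu qegrh qgmxx dtn gzbf bnpnj
Hunk 3: at line 1 remove [qcowu,kfke,ssdyj] add [oamfm,ppo,zpu] -> 11 lines: ahud oamfm ppo zpu srxs snzqu qegrh qgmxx dtn gzbf bnpnj
Final line 7: qegrh

Answer: qegrh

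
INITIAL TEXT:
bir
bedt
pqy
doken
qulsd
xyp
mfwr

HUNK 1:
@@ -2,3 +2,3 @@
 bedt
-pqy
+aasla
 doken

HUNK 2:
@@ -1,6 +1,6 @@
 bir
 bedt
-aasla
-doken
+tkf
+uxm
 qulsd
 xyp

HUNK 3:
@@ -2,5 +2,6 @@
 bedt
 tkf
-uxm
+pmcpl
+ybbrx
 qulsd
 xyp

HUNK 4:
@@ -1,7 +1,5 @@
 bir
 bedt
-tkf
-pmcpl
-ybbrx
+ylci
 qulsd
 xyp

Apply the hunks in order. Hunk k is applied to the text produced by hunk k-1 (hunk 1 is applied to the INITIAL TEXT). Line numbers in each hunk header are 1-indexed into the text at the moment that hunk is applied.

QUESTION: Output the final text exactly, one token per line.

Answer: bir
bedt
ylci
qulsd
xyp
mfwr

Derivation:
Hunk 1: at line 2 remove [pqy] add [aasla] -> 7 lines: bir bedt aasla doken qulsd xyp mfwr
Hunk 2: at line 1 remove [aasla,doken] add [tkf,uxm] -> 7 lines: bir bedt tkf uxm qulsd xyp mfwr
Hunk 3: at line 2 remove [uxm] add [pmcpl,ybbrx] -> 8 lines: bir bedt tkf pmcpl ybbrx qulsd xyp mfwr
Hunk 4: at line 1 remove [tkf,pmcpl,ybbrx] add [ylci] -> 6 lines: bir bedt ylci qulsd xyp mfwr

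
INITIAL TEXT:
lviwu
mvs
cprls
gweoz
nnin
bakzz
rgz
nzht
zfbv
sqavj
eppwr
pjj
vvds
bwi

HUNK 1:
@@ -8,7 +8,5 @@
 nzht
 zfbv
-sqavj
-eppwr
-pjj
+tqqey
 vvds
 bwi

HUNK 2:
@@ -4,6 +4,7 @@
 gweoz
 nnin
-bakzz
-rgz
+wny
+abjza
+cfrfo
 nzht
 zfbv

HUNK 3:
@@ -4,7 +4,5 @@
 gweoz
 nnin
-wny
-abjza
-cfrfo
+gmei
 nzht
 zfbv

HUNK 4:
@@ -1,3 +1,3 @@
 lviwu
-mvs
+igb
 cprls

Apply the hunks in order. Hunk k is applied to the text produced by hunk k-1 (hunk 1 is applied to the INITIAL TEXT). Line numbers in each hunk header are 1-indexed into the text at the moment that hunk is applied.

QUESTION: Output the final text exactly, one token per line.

Hunk 1: at line 8 remove [sqavj,eppwr,pjj] add [tqqey] -> 12 lines: lviwu mvs cprls gweoz nnin bakzz rgz nzht zfbv tqqey vvds bwi
Hunk 2: at line 4 remove [bakzz,rgz] add [wny,abjza,cfrfo] -> 13 lines: lviwu mvs cprls gweoz nnin wny abjza cfrfo nzht zfbv tqqey vvds bwi
Hunk 3: at line 4 remove [wny,abjza,cfrfo] add [gmei] -> 11 lines: lviwu mvs cprls gweoz nnin gmei nzht zfbv tqqey vvds bwi
Hunk 4: at line 1 remove [mvs] add [igb] -> 11 lines: lviwu igb cprls gweoz nnin gmei nzht zfbv tqqey vvds bwi

Answer: lviwu
igb
cprls
gweoz
nnin
gmei
nzht
zfbv
tqqey
vvds
bwi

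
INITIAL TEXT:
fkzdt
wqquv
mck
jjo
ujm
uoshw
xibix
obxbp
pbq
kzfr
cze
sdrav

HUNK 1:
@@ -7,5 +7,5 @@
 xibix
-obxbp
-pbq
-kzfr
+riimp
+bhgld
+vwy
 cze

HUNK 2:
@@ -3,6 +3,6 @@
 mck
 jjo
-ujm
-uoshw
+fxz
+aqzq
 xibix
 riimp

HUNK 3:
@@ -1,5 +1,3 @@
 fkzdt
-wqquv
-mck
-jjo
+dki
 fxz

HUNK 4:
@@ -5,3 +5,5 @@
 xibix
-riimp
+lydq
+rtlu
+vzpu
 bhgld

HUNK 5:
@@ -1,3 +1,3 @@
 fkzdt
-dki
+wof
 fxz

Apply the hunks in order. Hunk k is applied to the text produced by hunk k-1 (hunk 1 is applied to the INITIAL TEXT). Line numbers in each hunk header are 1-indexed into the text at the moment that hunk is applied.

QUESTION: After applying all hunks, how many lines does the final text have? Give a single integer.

Hunk 1: at line 7 remove [obxbp,pbq,kzfr] add [riimp,bhgld,vwy] -> 12 lines: fkzdt wqquv mck jjo ujm uoshw xibix riimp bhgld vwy cze sdrav
Hunk 2: at line 3 remove [ujm,uoshw] add [fxz,aqzq] -> 12 lines: fkzdt wqquv mck jjo fxz aqzq xibix riimp bhgld vwy cze sdrav
Hunk 3: at line 1 remove [wqquv,mck,jjo] add [dki] -> 10 lines: fkzdt dki fxz aqzq xibix riimp bhgld vwy cze sdrav
Hunk 4: at line 5 remove [riimp] add [lydq,rtlu,vzpu] -> 12 lines: fkzdt dki fxz aqzq xibix lydq rtlu vzpu bhgld vwy cze sdrav
Hunk 5: at line 1 remove [dki] add [wof] -> 12 lines: fkzdt wof fxz aqzq xibix lydq rtlu vzpu bhgld vwy cze sdrav
Final line count: 12

Answer: 12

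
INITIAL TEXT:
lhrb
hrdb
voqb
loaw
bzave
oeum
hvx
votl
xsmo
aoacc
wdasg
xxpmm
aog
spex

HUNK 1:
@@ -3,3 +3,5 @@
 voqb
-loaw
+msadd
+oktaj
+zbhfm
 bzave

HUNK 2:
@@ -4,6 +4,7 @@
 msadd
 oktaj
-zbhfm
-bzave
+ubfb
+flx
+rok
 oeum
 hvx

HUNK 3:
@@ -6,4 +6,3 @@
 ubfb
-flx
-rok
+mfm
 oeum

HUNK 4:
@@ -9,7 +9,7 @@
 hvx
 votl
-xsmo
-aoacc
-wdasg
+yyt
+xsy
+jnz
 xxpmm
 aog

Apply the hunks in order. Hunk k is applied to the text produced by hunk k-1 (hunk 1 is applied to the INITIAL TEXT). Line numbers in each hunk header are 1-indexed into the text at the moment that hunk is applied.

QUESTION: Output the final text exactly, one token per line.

Hunk 1: at line 3 remove [loaw] add [msadd,oktaj,zbhfm] -> 16 lines: lhrb hrdb voqb msadd oktaj zbhfm bzave oeum hvx votl xsmo aoacc wdasg xxpmm aog spex
Hunk 2: at line 4 remove [zbhfm,bzave] add [ubfb,flx,rok] -> 17 lines: lhrb hrdb voqb msadd oktaj ubfb flx rok oeum hvx votl xsmo aoacc wdasg xxpmm aog spex
Hunk 3: at line 6 remove [flx,rok] add [mfm] -> 16 lines: lhrb hrdb voqb msadd oktaj ubfb mfm oeum hvx votl xsmo aoacc wdasg xxpmm aog spex
Hunk 4: at line 9 remove [xsmo,aoacc,wdasg] add [yyt,xsy,jnz] -> 16 lines: lhrb hrdb voqb msadd oktaj ubfb mfm oeum hvx votl yyt xsy jnz xxpmm aog spex

Answer: lhrb
hrdb
voqb
msadd
oktaj
ubfb
mfm
oeum
hvx
votl
yyt
xsy
jnz
xxpmm
aog
spex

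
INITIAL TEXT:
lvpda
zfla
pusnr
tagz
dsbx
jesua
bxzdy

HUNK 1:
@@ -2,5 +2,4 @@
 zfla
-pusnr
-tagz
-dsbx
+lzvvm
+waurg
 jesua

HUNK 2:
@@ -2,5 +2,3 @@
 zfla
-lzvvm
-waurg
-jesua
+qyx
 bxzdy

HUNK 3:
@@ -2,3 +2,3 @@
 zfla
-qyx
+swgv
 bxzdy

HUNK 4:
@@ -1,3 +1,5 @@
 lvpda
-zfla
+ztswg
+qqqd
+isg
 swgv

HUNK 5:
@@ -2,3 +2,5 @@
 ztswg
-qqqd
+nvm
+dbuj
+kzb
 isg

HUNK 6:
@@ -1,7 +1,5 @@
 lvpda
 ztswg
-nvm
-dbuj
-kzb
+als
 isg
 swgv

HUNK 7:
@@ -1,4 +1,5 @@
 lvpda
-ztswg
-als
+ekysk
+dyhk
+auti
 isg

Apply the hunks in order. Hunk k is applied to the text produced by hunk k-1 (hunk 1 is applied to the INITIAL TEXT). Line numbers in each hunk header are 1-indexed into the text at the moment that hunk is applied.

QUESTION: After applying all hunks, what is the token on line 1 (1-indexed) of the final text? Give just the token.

Hunk 1: at line 2 remove [pusnr,tagz,dsbx] add [lzvvm,waurg] -> 6 lines: lvpda zfla lzvvm waurg jesua bxzdy
Hunk 2: at line 2 remove [lzvvm,waurg,jesua] add [qyx] -> 4 lines: lvpda zfla qyx bxzdy
Hunk 3: at line 2 remove [qyx] add [swgv] -> 4 lines: lvpda zfla swgv bxzdy
Hunk 4: at line 1 remove [zfla] add [ztswg,qqqd,isg] -> 6 lines: lvpda ztswg qqqd isg swgv bxzdy
Hunk 5: at line 2 remove [qqqd] add [nvm,dbuj,kzb] -> 8 lines: lvpda ztswg nvm dbuj kzb isg swgv bxzdy
Hunk 6: at line 1 remove [nvm,dbuj,kzb] add [als] -> 6 lines: lvpda ztswg als isg swgv bxzdy
Hunk 7: at line 1 remove [ztswg,als] add [ekysk,dyhk,auti] -> 7 lines: lvpda ekysk dyhk auti isg swgv bxzdy
Final line 1: lvpda

Answer: lvpda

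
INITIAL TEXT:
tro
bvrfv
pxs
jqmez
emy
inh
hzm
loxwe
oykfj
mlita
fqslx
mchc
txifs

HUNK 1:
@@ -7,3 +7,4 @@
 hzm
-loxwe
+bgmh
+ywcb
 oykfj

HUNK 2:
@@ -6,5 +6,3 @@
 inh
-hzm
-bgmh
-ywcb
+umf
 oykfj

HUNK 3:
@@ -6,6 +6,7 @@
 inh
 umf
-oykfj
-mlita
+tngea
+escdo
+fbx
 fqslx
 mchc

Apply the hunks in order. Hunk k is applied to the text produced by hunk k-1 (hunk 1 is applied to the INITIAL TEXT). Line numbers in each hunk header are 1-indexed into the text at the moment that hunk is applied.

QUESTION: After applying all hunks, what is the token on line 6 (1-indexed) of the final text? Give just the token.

Hunk 1: at line 7 remove [loxwe] add [bgmh,ywcb] -> 14 lines: tro bvrfv pxs jqmez emy inh hzm bgmh ywcb oykfj mlita fqslx mchc txifs
Hunk 2: at line 6 remove [hzm,bgmh,ywcb] add [umf] -> 12 lines: tro bvrfv pxs jqmez emy inh umf oykfj mlita fqslx mchc txifs
Hunk 3: at line 6 remove [oykfj,mlita] add [tngea,escdo,fbx] -> 13 lines: tro bvrfv pxs jqmez emy inh umf tngea escdo fbx fqslx mchc txifs
Final line 6: inh

Answer: inh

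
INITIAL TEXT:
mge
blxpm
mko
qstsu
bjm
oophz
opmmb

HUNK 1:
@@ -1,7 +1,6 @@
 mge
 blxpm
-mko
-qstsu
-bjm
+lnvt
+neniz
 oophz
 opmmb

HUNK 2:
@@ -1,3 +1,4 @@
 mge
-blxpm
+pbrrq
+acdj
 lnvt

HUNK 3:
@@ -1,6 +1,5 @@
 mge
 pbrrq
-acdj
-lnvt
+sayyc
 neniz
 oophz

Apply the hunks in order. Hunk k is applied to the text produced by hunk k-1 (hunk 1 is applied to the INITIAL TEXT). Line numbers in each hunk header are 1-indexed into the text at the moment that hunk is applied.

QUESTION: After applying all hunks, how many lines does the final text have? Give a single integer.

Answer: 6

Derivation:
Hunk 1: at line 1 remove [mko,qstsu,bjm] add [lnvt,neniz] -> 6 lines: mge blxpm lnvt neniz oophz opmmb
Hunk 2: at line 1 remove [blxpm] add [pbrrq,acdj] -> 7 lines: mge pbrrq acdj lnvt neniz oophz opmmb
Hunk 3: at line 1 remove [acdj,lnvt] add [sayyc] -> 6 lines: mge pbrrq sayyc neniz oophz opmmb
Final line count: 6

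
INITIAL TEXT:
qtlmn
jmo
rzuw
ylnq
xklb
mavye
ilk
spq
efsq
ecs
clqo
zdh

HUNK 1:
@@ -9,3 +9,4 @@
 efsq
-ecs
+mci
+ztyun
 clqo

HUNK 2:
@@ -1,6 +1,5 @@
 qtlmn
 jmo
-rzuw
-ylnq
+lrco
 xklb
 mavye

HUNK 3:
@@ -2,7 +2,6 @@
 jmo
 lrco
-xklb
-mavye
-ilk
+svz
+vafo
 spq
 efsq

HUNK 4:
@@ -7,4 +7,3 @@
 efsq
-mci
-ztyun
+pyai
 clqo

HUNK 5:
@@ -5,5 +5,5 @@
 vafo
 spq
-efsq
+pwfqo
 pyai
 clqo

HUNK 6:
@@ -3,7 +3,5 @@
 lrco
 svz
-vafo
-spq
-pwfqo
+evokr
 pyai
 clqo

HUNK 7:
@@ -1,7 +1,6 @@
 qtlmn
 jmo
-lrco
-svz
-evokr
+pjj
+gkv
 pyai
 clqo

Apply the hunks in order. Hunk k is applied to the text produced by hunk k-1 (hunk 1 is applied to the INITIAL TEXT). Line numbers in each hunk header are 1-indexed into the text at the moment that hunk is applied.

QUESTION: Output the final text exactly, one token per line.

Hunk 1: at line 9 remove [ecs] add [mci,ztyun] -> 13 lines: qtlmn jmo rzuw ylnq xklb mavye ilk spq efsq mci ztyun clqo zdh
Hunk 2: at line 1 remove [rzuw,ylnq] add [lrco] -> 12 lines: qtlmn jmo lrco xklb mavye ilk spq efsq mci ztyun clqo zdh
Hunk 3: at line 2 remove [xklb,mavye,ilk] add [svz,vafo] -> 11 lines: qtlmn jmo lrco svz vafo spq efsq mci ztyun clqo zdh
Hunk 4: at line 7 remove [mci,ztyun] add [pyai] -> 10 lines: qtlmn jmo lrco svz vafo spq efsq pyai clqo zdh
Hunk 5: at line 5 remove [efsq] add [pwfqo] -> 10 lines: qtlmn jmo lrco svz vafo spq pwfqo pyai clqo zdh
Hunk 6: at line 3 remove [vafo,spq,pwfqo] add [evokr] -> 8 lines: qtlmn jmo lrco svz evokr pyai clqo zdh
Hunk 7: at line 1 remove [lrco,svz,evokr] add [pjj,gkv] -> 7 lines: qtlmn jmo pjj gkv pyai clqo zdh

Answer: qtlmn
jmo
pjj
gkv
pyai
clqo
zdh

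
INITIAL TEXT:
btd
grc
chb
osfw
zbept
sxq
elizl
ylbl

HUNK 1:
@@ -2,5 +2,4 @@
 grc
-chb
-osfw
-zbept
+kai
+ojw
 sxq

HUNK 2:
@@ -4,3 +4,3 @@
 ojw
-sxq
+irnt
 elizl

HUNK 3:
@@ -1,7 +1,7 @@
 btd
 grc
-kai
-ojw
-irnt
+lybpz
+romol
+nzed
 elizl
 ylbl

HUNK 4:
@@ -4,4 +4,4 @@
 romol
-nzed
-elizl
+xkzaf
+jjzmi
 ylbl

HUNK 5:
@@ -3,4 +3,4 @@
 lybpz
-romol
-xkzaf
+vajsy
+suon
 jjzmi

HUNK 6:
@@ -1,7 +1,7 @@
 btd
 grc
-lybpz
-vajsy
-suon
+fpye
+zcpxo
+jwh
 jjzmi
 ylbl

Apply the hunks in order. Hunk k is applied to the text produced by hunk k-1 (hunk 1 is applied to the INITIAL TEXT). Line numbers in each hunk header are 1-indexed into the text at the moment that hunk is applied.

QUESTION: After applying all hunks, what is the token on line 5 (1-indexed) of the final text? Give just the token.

Answer: jwh

Derivation:
Hunk 1: at line 2 remove [chb,osfw,zbept] add [kai,ojw] -> 7 lines: btd grc kai ojw sxq elizl ylbl
Hunk 2: at line 4 remove [sxq] add [irnt] -> 7 lines: btd grc kai ojw irnt elizl ylbl
Hunk 3: at line 1 remove [kai,ojw,irnt] add [lybpz,romol,nzed] -> 7 lines: btd grc lybpz romol nzed elizl ylbl
Hunk 4: at line 4 remove [nzed,elizl] add [xkzaf,jjzmi] -> 7 lines: btd grc lybpz romol xkzaf jjzmi ylbl
Hunk 5: at line 3 remove [romol,xkzaf] add [vajsy,suon] -> 7 lines: btd grc lybpz vajsy suon jjzmi ylbl
Hunk 6: at line 1 remove [lybpz,vajsy,suon] add [fpye,zcpxo,jwh] -> 7 lines: btd grc fpye zcpxo jwh jjzmi ylbl
Final line 5: jwh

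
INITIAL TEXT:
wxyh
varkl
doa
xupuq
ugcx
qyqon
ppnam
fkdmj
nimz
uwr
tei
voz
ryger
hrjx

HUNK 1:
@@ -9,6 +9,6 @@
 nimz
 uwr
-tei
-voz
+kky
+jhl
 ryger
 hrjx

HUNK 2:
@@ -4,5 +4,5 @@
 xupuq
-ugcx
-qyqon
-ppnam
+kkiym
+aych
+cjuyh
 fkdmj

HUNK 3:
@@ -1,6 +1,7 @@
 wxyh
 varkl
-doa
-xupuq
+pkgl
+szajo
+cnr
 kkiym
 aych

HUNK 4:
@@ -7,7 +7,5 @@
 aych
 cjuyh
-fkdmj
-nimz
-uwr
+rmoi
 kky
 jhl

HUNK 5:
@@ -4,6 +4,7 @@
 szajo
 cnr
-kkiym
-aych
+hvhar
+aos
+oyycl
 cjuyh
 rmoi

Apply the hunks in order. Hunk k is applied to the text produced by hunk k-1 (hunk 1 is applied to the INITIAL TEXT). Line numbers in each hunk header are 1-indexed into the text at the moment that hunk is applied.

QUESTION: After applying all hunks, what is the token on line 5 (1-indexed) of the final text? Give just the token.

Answer: cnr

Derivation:
Hunk 1: at line 9 remove [tei,voz] add [kky,jhl] -> 14 lines: wxyh varkl doa xupuq ugcx qyqon ppnam fkdmj nimz uwr kky jhl ryger hrjx
Hunk 2: at line 4 remove [ugcx,qyqon,ppnam] add [kkiym,aych,cjuyh] -> 14 lines: wxyh varkl doa xupuq kkiym aych cjuyh fkdmj nimz uwr kky jhl ryger hrjx
Hunk 3: at line 1 remove [doa,xupuq] add [pkgl,szajo,cnr] -> 15 lines: wxyh varkl pkgl szajo cnr kkiym aych cjuyh fkdmj nimz uwr kky jhl ryger hrjx
Hunk 4: at line 7 remove [fkdmj,nimz,uwr] add [rmoi] -> 13 lines: wxyh varkl pkgl szajo cnr kkiym aych cjuyh rmoi kky jhl ryger hrjx
Hunk 5: at line 4 remove [kkiym,aych] add [hvhar,aos,oyycl] -> 14 lines: wxyh varkl pkgl szajo cnr hvhar aos oyycl cjuyh rmoi kky jhl ryger hrjx
Final line 5: cnr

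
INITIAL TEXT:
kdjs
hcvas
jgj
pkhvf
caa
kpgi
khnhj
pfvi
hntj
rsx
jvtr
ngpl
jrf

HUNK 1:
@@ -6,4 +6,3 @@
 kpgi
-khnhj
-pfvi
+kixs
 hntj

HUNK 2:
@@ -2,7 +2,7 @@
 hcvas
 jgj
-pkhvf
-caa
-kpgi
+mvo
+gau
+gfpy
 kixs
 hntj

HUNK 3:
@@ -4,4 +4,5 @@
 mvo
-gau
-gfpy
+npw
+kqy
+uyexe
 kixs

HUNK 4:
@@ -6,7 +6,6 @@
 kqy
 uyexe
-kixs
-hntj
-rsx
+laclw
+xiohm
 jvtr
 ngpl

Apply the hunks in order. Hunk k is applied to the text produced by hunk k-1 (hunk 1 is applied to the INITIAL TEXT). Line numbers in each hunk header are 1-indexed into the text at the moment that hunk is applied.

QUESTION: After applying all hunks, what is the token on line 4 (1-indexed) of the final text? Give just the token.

Answer: mvo

Derivation:
Hunk 1: at line 6 remove [khnhj,pfvi] add [kixs] -> 12 lines: kdjs hcvas jgj pkhvf caa kpgi kixs hntj rsx jvtr ngpl jrf
Hunk 2: at line 2 remove [pkhvf,caa,kpgi] add [mvo,gau,gfpy] -> 12 lines: kdjs hcvas jgj mvo gau gfpy kixs hntj rsx jvtr ngpl jrf
Hunk 3: at line 4 remove [gau,gfpy] add [npw,kqy,uyexe] -> 13 lines: kdjs hcvas jgj mvo npw kqy uyexe kixs hntj rsx jvtr ngpl jrf
Hunk 4: at line 6 remove [kixs,hntj,rsx] add [laclw,xiohm] -> 12 lines: kdjs hcvas jgj mvo npw kqy uyexe laclw xiohm jvtr ngpl jrf
Final line 4: mvo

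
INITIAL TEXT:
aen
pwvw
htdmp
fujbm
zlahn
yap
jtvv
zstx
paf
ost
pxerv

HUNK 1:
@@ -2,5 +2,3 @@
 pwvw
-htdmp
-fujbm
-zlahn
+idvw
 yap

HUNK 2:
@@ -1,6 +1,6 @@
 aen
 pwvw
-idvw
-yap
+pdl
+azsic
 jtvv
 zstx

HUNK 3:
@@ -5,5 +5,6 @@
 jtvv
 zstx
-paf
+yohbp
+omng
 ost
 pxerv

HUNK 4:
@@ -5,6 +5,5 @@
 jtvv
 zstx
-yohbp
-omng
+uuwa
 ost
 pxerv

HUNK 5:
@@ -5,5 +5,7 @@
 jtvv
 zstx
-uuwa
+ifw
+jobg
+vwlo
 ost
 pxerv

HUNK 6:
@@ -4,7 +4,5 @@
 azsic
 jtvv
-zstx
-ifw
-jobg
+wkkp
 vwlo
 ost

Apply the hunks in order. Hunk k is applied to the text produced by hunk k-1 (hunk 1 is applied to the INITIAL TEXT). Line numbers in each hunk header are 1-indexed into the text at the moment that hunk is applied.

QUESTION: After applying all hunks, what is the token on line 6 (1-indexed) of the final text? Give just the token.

Hunk 1: at line 2 remove [htdmp,fujbm,zlahn] add [idvw] -> 9 lines: aen pwvw idvw yap jtvv zstx paf ost pxerv
Hunk 2: at line 1 remove [idvw,yap] add [pdl,azsic] -> 9 lines: aen pwvw pdl azsic jtvv zstx paf ost pxerv
Hunk 3: at line 5 remove [paf] add [yohbp,omng] -> 10 lines: aen pwvw pdl azsic jtvv zstx yohbp omng ost pxerv
Hunk 4: at line 5 remove [yohbp,omng] add [uuwa] -> 9 lines: aen pwvw pdl azsic jtvv zstx uuwa ost pxerv
Hunk 5: at line 5 remove [uuwa] add [ifw,jobg,vwlo] -> 11 lines: aen pwvw pdl azsic jtvv zstx ifw jobg vwlo ost pxerv
Hunk 6: at line 4 remove [zstx,ifw,jobg] add [wkkp] -> 9 lines: aen pwvw pdl azsic jtvv wkkp vwlo ost pxerv
Final line 6: wkkp

Answer: wkkp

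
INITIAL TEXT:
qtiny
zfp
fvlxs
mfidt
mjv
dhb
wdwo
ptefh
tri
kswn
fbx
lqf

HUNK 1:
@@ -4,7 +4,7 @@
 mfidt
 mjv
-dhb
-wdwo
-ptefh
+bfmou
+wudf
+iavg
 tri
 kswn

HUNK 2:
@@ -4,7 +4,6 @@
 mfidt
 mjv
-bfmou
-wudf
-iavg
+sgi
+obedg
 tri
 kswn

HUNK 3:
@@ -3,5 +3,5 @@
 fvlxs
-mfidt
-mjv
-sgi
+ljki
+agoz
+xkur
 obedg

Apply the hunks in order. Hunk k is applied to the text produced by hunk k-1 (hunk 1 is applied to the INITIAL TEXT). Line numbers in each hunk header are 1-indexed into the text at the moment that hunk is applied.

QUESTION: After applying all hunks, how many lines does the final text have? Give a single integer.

Hunk 1: at line 4 remove [dhb,wdwo,ptefh] add [bfmou,wudf,iavg] -> 12 lines: qtiny zfp fvlxs mfidt mjv bfmou wudf iavg tri kswn fbx lqf
Hunk 2: at line 4 remove [bfmou,wudf,iavg] add [sgi,obedg] -> 11 lines: qtiny zfp fvlxs mfidt mjv sgi obedg tri kswn fbx lqf
Hunk 3: at line 3 remove [mfidt,mjv,sgi] add [ljki,agoz,xkur] -> 11 lines: qtiny zfp fvlxs ljki agoz xkur obedg tri kswn fbx lqf
Final line count: 11

Answer: 11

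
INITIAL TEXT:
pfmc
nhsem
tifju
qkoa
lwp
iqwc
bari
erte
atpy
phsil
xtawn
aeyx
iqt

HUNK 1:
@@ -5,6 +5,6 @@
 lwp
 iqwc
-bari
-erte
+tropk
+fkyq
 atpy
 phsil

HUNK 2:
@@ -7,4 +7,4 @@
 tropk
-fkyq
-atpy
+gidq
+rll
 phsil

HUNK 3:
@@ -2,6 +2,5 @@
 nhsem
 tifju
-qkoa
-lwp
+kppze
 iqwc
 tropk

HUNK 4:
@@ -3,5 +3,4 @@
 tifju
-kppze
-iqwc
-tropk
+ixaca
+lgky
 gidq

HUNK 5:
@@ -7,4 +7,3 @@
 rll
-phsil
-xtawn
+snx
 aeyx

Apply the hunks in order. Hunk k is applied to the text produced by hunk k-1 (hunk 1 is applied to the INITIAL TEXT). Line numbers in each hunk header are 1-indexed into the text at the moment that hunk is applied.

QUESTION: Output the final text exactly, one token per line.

Hunk 1: at line 5 remove [bari,erte] add [tropk,fkyq] -> 13 lines: pfmc nhsem tifju qkoa lwp iqwc tropk fkyq atpy phsil xtawn aeyx iqt
Hunk 2: at line 7 remove [fkyq,atpy] add [gidq,rll] -> 13 lines: pfmc nhsem tifju qkoa lwp iqwc tropk gidq rll phsil xtawn aeyx iqt
Hunk 3: at line 2 remove [qkoa,lwp] add [kppze] -> 12 lines: pfmc nhsem tifju kppze iqwc tropk gidq rll phsil xtawn aeyx iqt
Hunk 4: at line 3 remove [kppze,iqwc,tropk] add [ixaca,lgky] -> 11 lines: pfmc nhsem tifju ixaca lgky gidq rll phsil xtawn aeyx iqt
Hunk 5: at line 7 remove [phsil,xtawn] add [snx] -> 10 lines: pfmc nhsem tifju ixaca lgky gidq rll snx aeyx iqt

Answer: pfmc
nhsem
tifju
ixaca
lgky
gidq
rll
snx
aeyx
iqt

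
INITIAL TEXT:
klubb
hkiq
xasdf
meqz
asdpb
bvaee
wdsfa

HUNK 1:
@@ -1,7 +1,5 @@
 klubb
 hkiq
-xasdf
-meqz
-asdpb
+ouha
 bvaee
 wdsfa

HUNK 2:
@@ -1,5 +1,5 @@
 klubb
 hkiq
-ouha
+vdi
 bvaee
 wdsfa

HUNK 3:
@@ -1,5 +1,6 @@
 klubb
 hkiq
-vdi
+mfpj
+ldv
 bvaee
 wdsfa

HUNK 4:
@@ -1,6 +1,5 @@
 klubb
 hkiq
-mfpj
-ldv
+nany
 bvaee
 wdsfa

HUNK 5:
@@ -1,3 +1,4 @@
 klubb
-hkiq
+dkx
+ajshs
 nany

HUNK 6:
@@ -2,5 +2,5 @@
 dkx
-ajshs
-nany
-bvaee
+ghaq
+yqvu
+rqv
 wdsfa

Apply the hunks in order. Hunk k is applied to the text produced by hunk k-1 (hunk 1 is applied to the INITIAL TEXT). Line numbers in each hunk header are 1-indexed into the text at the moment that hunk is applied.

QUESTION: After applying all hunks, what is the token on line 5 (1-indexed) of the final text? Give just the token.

Hunk 1: at line 1 remove [xasdf,meqz,asdpb] add [ouha] -> 5 lines: klubb hkiq ouha bvaee wdsfa
Hunk 2: at line 1 remove [ouha] add [vdi] -> 5 lines: klubb hkiq vdi bvaee wdsfa
Hunk 3: at line 1 remove [vdi] add [mfpj,ldv] -> 6 lines: klubb hkiq mfpj ldv bvaee wdsfa
Hunk 4: at line 1 remove [mfpj,ldv] add [nany] -> 5 lines: klubb hkiq nany bvaee wdsfa
Hunk 5: at line 1 remove [hkiq] add [dkx,ajshs] -> 6 lines: klubb dkx ajshs nany bvaee wdsfa
Hunk 6: at line 2 remove [ajshs,nany,bvaee] add [ghaq,yqvu,rqv] -> 6 lines: klubb dkx ghaq yqvu rqv wdsfa
Final line 5: rqv

Answer: rqv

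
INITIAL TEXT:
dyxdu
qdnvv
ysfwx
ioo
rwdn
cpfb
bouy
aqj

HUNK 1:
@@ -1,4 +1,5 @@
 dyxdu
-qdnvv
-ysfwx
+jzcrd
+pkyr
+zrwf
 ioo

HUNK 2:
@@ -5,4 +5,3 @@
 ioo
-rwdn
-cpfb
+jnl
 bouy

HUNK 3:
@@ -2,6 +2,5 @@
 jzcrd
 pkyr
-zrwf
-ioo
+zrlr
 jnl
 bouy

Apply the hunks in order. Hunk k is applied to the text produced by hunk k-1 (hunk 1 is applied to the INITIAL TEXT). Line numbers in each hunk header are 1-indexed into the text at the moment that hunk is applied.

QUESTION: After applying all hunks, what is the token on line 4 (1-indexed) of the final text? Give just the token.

Hunk 1: at line 1 remove [qdnvv,ysfwx] add [jzcrd,pkyr,zrwf] -> 9 lines: dyxdu jzcrd pkyr zrwf ioo rwdn cpfb bouy aqj
Hunk 2: at line 5 remove [rwdn,cpfb] add [jnl] -> 8 lines: dyxdu jzcrd pkyr zrwf ioo jnl bouy aqj
Hunk 3: at line 2 remove [zrwf,ioo] add [zrlr] -> 7 lines: dyxdu jzcrd pkyr zrlr jnl bouy aqj
Final line 4: zrlr

Answer: zrlr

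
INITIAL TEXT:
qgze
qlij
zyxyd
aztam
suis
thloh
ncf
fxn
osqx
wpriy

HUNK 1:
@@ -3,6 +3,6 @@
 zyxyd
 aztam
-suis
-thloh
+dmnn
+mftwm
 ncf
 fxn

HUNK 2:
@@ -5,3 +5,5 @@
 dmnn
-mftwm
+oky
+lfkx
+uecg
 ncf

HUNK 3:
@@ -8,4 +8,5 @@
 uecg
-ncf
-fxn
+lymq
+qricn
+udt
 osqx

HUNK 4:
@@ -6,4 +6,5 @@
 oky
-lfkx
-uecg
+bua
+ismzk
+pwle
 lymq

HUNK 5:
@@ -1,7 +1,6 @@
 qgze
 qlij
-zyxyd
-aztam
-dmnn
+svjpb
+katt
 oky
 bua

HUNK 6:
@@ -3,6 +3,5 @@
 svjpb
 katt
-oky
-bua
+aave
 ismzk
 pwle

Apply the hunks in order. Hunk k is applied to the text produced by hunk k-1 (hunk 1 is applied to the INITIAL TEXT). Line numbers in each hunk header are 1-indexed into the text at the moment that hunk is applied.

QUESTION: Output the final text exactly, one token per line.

Hunk 1: at line 3 remove [suis,thloh] add [dmnn,mftwm] -> 10 lines: qgze qlij zyxyd aztam dmnn mftwm ncf fxn osqx wpriy
Hunk 2: at line 5 remove [mftwm] add [oky,lfkx,uecg] -> 12 lines: qgze qlij zyxyd aztam dmnn oky lfkx uecg ncf fxn osqx wpriy
Hunk 3: at line 8 remove [ncf,fxn] add [lymq,qricn,udt] -> 13 lines: qgze qlij zyxyd aztam dmnn oky lfkx uecg lymq qricn udt osqx wpriy
Hunk 4: at line 6 remove [lfkx,uecg] add [bua,ismzk,pwle] -> 14 lines: qgze qlij zyxyd aztam dmnn oky bua ismzk pwle lymq qricn udt osqx wpriy
Hunk 5: at line 1 remove [zyxyd,aztam,dmnn] add [svjpb,katt] -> 13 lines: qgze qlij svjpb katt oky bua ismzk pwle lymq qricn udt osqx wpriy
Hunk 6: at line 3 remove [oky,bua] add [aave] -> 12 lines: qgze qlij svjpb katt aave ismzk pwle lymq qricn udt osqx wpriy

Answer: qgze
qlij
svjpb
katt
aave
ismzk
pwle
lymq
qricn
udt
osqx
wpriy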